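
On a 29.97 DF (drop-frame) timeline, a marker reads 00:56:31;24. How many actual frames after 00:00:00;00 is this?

101652

As if non-drop at 30 labels/s: (0 × 3600 + 56 × 60 + 31) × 30 + 24 = 101754.
Minute boundaries passed: 56; those not divisible by 10: 56 − 5 = 51; dropped labels = 2 × 51 = 102.
Actual frame index = 101754 − 102 = 101652.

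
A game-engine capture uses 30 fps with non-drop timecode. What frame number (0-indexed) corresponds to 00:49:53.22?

89812

Total seconds to the label: (0 × 3600 + 49 × 60 + 53) = 2993.
Frame index = 2993 × 30 + 22 = 89812.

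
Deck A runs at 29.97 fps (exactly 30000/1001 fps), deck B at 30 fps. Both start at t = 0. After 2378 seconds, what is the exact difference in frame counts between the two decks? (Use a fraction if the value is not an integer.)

A emits 30000/1001 × 2378 = 71340000/1001 frames; B emits 30 × 2378 = 71340.
Difference = 71340/1001 frames (≈ 71.2687); B is ahead of A.

71340/1001 frames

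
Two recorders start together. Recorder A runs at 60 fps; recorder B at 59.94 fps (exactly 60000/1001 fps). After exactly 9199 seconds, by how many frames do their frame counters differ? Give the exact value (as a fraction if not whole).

551940/1001 frames

A emits 60 × 9199 = 551940 frames; B emits 60000/1001 × 9199 = 551940000/1001.
Difference = 551940/1001 frames (≈ 551.3886); B is behind A.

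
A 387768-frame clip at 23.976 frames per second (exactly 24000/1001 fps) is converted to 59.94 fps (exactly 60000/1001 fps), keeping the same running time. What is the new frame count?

969420 frames

Frames at target rate = 387768 × (60000/1001) / (24000/1001) = 969420.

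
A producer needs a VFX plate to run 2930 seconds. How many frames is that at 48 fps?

140640 frames

Frames = 2930 × 48 = 140640.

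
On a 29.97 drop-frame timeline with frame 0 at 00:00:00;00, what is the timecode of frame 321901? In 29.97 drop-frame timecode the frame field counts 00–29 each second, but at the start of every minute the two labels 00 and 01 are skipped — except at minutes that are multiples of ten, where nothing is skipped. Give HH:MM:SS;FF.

02:59:00;25

Ten DF minutes hold 17982 frames, so frame 321901 lies in block 17 (frames 305694–323675) with 16207 frames into that block.
The block's first minute is 1800 frames and the rest 1798 each; 16207 frames reaches minute 9, so 17 × 18 + 9 × 2 = 324 labels have been skipped so far.
Adding those back, label number 321901 + 324 = 322225 at 30 labels/s is 10740 s + 25 f = 2 h 59 min 0 s frame 25, i.e. 02:59:00;25.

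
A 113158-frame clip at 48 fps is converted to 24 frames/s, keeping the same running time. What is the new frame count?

56579 frames

Target frames = source frames × (target rate / source rate) = 113158 × (24)/(48) = 113158 × 1/2 = 56579.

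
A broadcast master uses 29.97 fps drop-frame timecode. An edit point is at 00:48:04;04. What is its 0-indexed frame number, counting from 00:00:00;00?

As if non-drop at 30 labels/s: (0 × 3600 + 48 × 60 + 4) × 30 + 4 = 86524.
Minute boundaries passed: 48; those not divisible by 10: 48 − 4 = 44; dropped labels = 2 × 44 = 88.
Actual frame index = 86524 − 88 = 86436.

86436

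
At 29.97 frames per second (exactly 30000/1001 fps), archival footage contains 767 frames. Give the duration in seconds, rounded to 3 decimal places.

25.592 seconds

Running time = 767 × 1001/30000 = 767767/30000 s ≈ 25.592 s.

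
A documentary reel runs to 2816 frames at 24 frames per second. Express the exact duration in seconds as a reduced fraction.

352/3 seconds

Running time = 2816 ÷ (24) = 2816 × 1/24 = 352/3 s.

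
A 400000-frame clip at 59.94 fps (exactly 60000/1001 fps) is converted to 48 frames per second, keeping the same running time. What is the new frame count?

Target frames = source frames × (target rate / source rate) = 400000 × (48)/(60000/1001) = 400000 × 1001/1250 = 320320.

320320 frames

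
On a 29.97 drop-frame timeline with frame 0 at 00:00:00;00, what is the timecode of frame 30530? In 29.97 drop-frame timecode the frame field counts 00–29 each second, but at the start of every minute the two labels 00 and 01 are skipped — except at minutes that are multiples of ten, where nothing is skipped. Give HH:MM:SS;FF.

00:16:58;20

Each 10-minute DF block holds 10 × 60 × 30 − 9 × 2 = 17982 frames. 30530 ÷ 17982 → 1 full block, remainder 12548.
Within the partial block the first minute is 1800 frames and each further minute 1798, so 6 further minute boundaries passed. Total skipped labels = 18 × 1 + 2 × 6 = 30.
Non-drop label index = 30530 + 30 = 30560; at 30 labels/s that is 00:16:58:20, i.e. DF 00:16:58;20.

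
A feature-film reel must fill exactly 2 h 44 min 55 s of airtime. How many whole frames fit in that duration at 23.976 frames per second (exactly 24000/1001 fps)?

2 h 44 min 55 s = 9895 s.
Frames = 9895 × 24000/1001 = 237480000/1001 ≈ 237242.7572.
Complete frames: 237242.

237242 frames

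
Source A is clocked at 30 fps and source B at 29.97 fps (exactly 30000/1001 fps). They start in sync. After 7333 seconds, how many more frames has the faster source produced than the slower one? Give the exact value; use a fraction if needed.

219990/1001 frames

A emits 30 × 7333 = 219990 frames; B emits 30000/1001 × 7333 = 219990000/1001.
Difference = 219990/1001 frames (≈ 219.7702); B is behind A.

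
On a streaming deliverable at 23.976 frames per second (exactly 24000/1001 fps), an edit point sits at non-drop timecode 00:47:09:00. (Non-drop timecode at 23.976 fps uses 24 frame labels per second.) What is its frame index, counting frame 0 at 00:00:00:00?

frame 67896

Total seconds to the label: (0 × 3600 + 47 × 60 + 9) = 2829.
Frame index = 2829 × 24 + 0 = 67896.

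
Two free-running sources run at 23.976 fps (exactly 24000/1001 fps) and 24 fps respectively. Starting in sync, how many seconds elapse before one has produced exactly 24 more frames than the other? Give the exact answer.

1001 seconds

The gap grows by |24 − 24000/1001| = 24/1001 frames per second.
Time for a 24-frame gap: 24 ÷ (24/1001) = 1001 s.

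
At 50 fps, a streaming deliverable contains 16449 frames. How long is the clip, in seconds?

Running time = 16449 / (50) = 328.98 s.

328.98 seconds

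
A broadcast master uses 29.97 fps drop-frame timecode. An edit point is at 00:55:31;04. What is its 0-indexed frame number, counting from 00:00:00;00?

As if non-drop at 30 labels/s: (0 × 3600 + 55 × 60 + 31) × 30 + 4 = 99934.
Minute boundaries passed: 55; those not divisible by 10: 55 − 5 = 50; dropped labels = 2 × 50 = 100.
Actual frame index = 99934 − 100 = 99834.

99834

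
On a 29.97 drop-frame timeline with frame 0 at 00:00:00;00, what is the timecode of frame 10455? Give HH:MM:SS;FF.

00:05:48;25

Ten DF minutes hold 17982 frames, so frame 10455 lies in block 0 (frames 0–17981) with 10455 frames into that block.
The block's first minute is 1800 frames and the rest 1798 each; 10455 frames reaches minute 5, so 0 × 18 + 5 × 2 = 10 labels have been skipped so far.
Adding those back, label number 10455 + 10 = 10465 at 30 labels/s is 348 s + 25 f = 0 h 5 min 48 s frame 25, i.e. 00:05:48;25.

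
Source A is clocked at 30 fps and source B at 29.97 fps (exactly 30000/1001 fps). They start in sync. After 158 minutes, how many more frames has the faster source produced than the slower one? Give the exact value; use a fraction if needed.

284400/1001 frames

158 min = 9480 s.
A emits 30 × 9480 = 284400 frames; B emits 30000/1001 × 9480 = 284400000/1001.
Difference = 284400/1001 frames (≈ 284.1159); B is behind A.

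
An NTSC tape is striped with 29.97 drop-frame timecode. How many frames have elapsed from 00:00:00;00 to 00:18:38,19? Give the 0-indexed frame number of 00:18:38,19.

33525

Complete 10-minute blocks: 1, each 17982 frames → 17982.
Remaining 8 whole minutes in the current block: 1800 + 7 × 1798 = 14386 frames.
Within the current minute: 38 × 30 + 19 − 2 = 1157 (labels ;00/;01 skipped at this minute). Total = 17982 + 14386 + 1157 = 33525.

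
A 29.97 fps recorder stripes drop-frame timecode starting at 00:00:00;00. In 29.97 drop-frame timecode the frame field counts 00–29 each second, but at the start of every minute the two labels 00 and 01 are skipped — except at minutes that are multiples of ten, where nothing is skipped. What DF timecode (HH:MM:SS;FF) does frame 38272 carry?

Ten DF minutes hold 17982 frames, so frame 38272 lies in block 2 (frames 35964–53945) with 2308 frames into that block.
The block's first minute is 1800 frames and the rest 1798 each; 2308 frames reaches minute 1, so 2 × 18 + 1 × 2 = 38 labels have been skipped so far.
Adding those back, label number 38272 + 38 = 38310 at 30 labels/s is 1277 s + 0 f = 0 h 21 min 17 s frame 0, i.e. 00:21:17;00.

00:21:17;00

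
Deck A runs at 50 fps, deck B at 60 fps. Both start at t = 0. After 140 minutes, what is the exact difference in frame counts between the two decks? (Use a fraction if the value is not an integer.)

84000 frames

140 min = 8400 s.
A emits 50 × 8400 = 420000 frames; B emits 60 × 8400 = 504000.
Difference = 84000 frames; B is ahead of A.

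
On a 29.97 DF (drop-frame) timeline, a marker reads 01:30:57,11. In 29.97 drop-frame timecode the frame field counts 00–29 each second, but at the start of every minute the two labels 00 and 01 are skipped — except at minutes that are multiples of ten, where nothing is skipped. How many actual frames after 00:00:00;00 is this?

163559

Complete 10-minute blocks: 9, each 17982 frames → 161838.
Remaining 0 whole minutes in the current block: 0 frames.
Within the current minute: 57 × 30 + 11 = 1721. Total = 161838 + 0 + 1721 = 163559.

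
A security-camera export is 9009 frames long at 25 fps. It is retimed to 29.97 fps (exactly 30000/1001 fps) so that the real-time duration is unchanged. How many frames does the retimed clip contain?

10800 frames

Target frames = source frames × (target rate / source rate) = 9009 × (30000/1001)/(25) = 9009 × 1200/1001 = 10800.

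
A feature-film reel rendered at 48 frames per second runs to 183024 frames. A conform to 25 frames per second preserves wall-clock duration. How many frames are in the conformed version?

95325 frames

Target frames = source frames × (target rate / source rate) = 183024 × (25)/(48) = 183024 × 25/48 = 95325.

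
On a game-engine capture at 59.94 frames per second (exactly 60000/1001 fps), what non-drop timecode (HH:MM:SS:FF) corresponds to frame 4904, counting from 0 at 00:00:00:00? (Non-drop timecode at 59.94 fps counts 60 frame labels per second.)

00:01:21:44

4904 ÷ 60 = 81 full seconds, remainder 44 frames.
81 s = 0 h 1 min 21 s.
Timecode: 00:01:21:44.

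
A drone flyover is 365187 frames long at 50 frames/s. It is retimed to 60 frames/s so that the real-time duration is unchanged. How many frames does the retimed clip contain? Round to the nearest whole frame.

Frames at target rate = 365187 × (60) / (50) = 2191122/5 ≈ 438224.400.
Nearest whole frame: 438224.

438224 frames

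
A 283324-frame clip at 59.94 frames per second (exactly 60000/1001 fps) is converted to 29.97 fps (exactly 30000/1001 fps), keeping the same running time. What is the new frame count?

141662 frames

Target frames = source frames × (target rate / source rate) = 283324 × (30000/1001)/(60000/1001) = 283324 × 1/2 = 141662.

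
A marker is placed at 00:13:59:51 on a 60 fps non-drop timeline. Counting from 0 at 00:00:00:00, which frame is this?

50391

Total seconds to the label: (0 × 3600 + 13 × 60 + 59) = 839.
Frame index = 839 × 60 + 51 = 50391.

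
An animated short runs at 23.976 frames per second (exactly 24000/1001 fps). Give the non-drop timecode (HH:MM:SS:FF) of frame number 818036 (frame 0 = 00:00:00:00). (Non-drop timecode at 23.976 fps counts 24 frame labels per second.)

818036 ÷ 24 = 34084 full seconds, remainder 20 frames.
34084 s = 9 h 28 min 4 s.
Timecode: 09:28:04:20.

09:28:04:20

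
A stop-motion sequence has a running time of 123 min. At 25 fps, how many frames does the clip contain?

184500 frames

123 min = 7380 s.
Frames = 7380 × 25 = 184500.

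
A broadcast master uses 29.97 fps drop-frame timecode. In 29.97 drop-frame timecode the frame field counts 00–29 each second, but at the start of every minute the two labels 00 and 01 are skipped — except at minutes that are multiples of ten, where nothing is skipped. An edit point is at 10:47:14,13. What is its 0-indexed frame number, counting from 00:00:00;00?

As if non-drop at 30 labels/s: (10 × 3600 + 47 × 60 + 14) × 30 + 13 = 1165033.
Minute boundaries passed: 647; those not divisible by 10: 647 − 64 = 583; dropped labels = 2 × 583 = 1166.
Actual frame index = 1165033 − 1166 = 1163867.

1163867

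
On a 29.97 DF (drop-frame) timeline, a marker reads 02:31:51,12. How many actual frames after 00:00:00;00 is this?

273070

As if non-drop at 30 labels/s: (2 × 3600 + 31 × 60 + 51) × 30 + 12 = 273342.
Minute boundaries passed: 151; those not divisible by 10: 151 − 15 = 136; dropped labels = 2 × 136 = 272.
Actual frame index = 273342 − 272 = 273070.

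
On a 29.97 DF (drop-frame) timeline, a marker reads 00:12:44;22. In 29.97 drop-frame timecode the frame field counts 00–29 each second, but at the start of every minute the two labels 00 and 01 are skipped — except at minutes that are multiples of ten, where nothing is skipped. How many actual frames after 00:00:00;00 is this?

22920

Complete 10-minute blocks: 1, each 17982 frames → 17982.
Remaining 2 whole minutes in the current block: 1800 + 1 × 1798 = 3598 frames.
Within the current minute: 44 × 30 + 22 − 2 = 1340 (labels ;00/;01 skipped at this minute). Total = 17982 + 3598 + 1340 = 22920.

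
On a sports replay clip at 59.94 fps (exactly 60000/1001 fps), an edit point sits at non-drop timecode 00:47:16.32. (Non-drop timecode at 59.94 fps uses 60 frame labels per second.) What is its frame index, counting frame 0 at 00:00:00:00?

frame 170192

Total seconds to the label: (0 × 3600 + 47 × 60 + 16) = 2836.
Frame index = 2836 × 60 + 32 = 170192.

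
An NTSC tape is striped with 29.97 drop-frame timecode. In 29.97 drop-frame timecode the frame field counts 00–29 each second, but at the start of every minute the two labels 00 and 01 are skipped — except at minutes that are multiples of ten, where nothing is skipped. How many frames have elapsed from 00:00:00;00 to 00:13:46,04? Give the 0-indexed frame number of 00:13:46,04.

As if non-drop at 30 labels/s: (0 × 3600 + 13 × 60 + 46) × 30 + 4 = 24784.
Minute boundaries passed: 13; those not divisible by 10: 13 − 1 = 12; dropped labels = 2 × 12 = 24.
Actual frame index = 24784 − 24 = 24760.

24760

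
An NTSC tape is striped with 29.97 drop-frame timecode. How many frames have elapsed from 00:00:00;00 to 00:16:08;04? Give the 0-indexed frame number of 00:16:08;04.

As if non-drop at 30 labels/s: (0 × 3600 + 16 × 60 + 8) × 30 + 4 = 29044.
Minute boundaries passed: 16; those not divisible by 10: 16 − 1 = 15; dropped labels = 2 × 15 = 30.
Actual frame index = 29044 − 30 = 29014.

29014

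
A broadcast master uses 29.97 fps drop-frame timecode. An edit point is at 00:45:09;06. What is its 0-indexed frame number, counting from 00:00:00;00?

81194

As if non-drop at 30 labels/s: (0 × 3600 + 45 × 60 + 9) × 30 + 6 = 81276.
Minute boundaries passed: 45; those not divisible by 10: 45 − 4 = 41; dropped labels = 2 × 41 = 82.
Actual frame index = 81276 − 82 = 81194.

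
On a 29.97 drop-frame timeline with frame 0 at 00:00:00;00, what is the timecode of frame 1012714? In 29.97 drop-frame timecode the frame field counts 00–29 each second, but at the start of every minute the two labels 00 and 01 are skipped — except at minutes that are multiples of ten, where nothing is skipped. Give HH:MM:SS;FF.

Each 10-minute DF block holds 10 × 60 × 30 − 9 × 2 = 17982 frames. 1012714 ÷ 17982 → 56 full blocks, remainder 5722.
Within the partial block the first minute is 1800 frames and each further minute 1798, so 3 further minute boundaries passed. Total skipped labels = 18 × 56 + 2 × 3 = 1014.
Non-drop label index = 1012714 + 1014 = 1013728; at 30 labels/s that is 09:23:10:28, i.e. DF 09:23:10;28.

09:23:10;28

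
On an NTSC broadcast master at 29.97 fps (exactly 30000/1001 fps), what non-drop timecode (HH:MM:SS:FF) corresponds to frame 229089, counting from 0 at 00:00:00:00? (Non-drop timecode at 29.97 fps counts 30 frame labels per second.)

229089 ÷ 30 = 7636 full seconds, remainder 9 frames.
7636 s = 2 h 7 min 16 s.
Timecode: 02:07:16:09.

02:07:16:09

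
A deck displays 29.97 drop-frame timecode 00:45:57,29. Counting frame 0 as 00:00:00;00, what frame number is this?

82657

Complete 10-minute blocks: 4, each 17982 frames → 71928.
Remaining 5 whole minutes in the current block: 1800 + 4 × 1798 = 8992 frames.
Within the current minute: 57 × 30 + 29 − 2 = 1737 (labels ;00/;01 skipped at this minute). Total = 71928 + 8992 + 1737 = 82657.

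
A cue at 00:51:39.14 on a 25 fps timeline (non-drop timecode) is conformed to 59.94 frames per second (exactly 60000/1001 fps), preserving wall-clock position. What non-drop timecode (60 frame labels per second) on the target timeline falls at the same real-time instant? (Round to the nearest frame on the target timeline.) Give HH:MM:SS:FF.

00:51:36:28

Source frame index: (0×3600 + 51×60 + 39) × 25 + 14 = 77489.
Real time: 77489 / (25) = 77489/25 s.
Target frame: (77489/25) × (60000/1001) = 185973600/1001 ≈ 185787.812 → 185788.
At 60 labels/s: frame 185788 → 00:51:36:28.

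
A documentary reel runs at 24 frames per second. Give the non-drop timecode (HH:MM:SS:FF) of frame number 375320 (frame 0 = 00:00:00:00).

375320 ÷ 24 = 15638 full seconds, remainder 8 frames.
15638 s = 4 h 20 min 38 s.
Timecode: 04:20:38:08.

04:20:38:08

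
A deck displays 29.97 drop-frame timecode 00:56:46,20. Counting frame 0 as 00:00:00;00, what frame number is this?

As if non-drop at 30 labels/s: (0 × 3600 + 56 × 60 + 46) × 30 + 20 = 102200.
Minute boundaries passed: 56; those not divisible by 10: 56 − 5 = 51; dropped labels = 2 × 51 = 102.
Actual frame index = 102200 − 102 = 102098.

102098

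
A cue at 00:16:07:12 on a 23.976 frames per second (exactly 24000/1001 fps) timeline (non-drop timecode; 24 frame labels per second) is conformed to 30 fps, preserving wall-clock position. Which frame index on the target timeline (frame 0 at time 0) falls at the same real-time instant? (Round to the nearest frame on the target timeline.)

Source frame index: (0×3600 + 16×60 + 7) × 24 + 12 = 23220.
Real time: 23220 / (24000/1001) = 387387/400 s.
Target frame: (387387/400) × (30) = 1162161/40 ≈ 29054.025 → 29054.

frame 29054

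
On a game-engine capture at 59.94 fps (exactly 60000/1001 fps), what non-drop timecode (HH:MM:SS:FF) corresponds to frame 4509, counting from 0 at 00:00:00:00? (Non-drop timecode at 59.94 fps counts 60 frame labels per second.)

4509 ÷ 60 = 75 full seconds, remainder 9 frames.
75 s = 0 h 1 min 15 s.
Timecode: 00:01:15:09.

00:01:15:09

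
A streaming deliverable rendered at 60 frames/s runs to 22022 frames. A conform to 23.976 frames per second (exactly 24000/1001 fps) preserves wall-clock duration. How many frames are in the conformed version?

8800 frames

Target frames = source frames × (target rate / source rate) = 22022 × (24000/1001)/(60) = 22022 × 400/1001 = 8800.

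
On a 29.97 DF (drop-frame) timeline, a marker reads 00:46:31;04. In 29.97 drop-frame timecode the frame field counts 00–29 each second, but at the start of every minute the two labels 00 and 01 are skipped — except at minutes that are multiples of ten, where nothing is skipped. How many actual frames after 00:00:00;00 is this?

As if non-drop at 30 labels/s: (0 × 3600 + 46 × 60 + 31) × 30 + 4 = 83734.
Minute boundaries passed: 46; those not divisible by 10: 46 − 4 = 42; dropped labels = 2 × 42 = 84.
Actual frame index = 83734 − 84 = 83650.

83650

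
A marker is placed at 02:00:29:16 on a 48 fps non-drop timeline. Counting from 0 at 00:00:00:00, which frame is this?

Total seconds to the label: (2 × 3600 + 0 × 60 + 29) = 7229.
Frame index = 7229 × 48 + 16 = 347008.

frame 347008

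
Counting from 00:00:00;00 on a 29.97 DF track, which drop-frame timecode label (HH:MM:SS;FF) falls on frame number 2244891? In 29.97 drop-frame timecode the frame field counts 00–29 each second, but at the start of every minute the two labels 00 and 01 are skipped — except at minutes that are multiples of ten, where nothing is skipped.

20:48:24;19

Each 10-minute DF block holds 10 × 60 × 30 − 9 × 2 = 17982 frames. 2244891 ÷ 17982 → 124 full blocks, remainder 15123.
Within the partial block the first minute is 1800 frames and each further minute 1798, so 8 further minute boundaries passed. Total skipped labels = 18 × 124 + 2 × 8 = 2248.
Non-drop label index = 2244891 + 2248 = 2247139; at 30 labels/s that is 20:48:24:19, i.e. DF 20:48:24;19.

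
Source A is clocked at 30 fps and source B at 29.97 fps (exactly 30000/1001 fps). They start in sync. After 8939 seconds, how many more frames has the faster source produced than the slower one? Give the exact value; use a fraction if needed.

A emits 30 × 8939 = 268170 frames; B emits 30000/1001 × 8939 = 38310000/143.
Difference = 38310/143 frames (≈ 267.9021); B is behind A.

38310/143 frames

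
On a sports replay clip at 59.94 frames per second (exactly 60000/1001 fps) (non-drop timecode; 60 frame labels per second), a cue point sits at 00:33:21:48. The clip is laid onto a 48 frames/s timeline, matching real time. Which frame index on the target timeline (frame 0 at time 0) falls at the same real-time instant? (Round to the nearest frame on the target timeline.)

frame 96182

Source frame index: (0×3600 + 33×60 + 21) × 60 + 48 = 120108.
Real time: 120108 / (60000/1001) = 10019009/5000 s.
Target frame: (10019009/5000) × (48) = 60114054/625 ≈ 96182.486 → 96182.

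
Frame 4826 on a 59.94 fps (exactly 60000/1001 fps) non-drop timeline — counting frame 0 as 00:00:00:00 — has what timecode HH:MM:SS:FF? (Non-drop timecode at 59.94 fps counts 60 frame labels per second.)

00:01:20:26

4826 ÷ 60 = 80 full seconds, remainder 26 frames.
80 s = 0 h 1 min 20 s.
Timecode: 00:01:20:26.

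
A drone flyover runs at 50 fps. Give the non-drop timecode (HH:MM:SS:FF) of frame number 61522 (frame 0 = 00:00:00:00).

00:20:30:22

61522 ÷ 50 = 1230 full seconds, remainder 22 frames.
1230 s = 0 h 20 min 30 s.
Timecode: 00:20:30:22.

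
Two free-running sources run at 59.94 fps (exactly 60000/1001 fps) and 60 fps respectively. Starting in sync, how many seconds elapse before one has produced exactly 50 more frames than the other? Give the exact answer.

5005/6 seconds

The gap grows by |60 − 60000/1001| = 60/1001 frames per second.
Time for a 50-frame gap: 50 ÷ (60/1001) = 5005/6 s.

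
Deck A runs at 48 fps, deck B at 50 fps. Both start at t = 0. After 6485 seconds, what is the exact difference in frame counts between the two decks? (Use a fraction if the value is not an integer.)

12970 frames

A emits 48 × 6485 = 311280 frames; B emits 50 × 6485 = 324250.
Difference = 12970 frames; B is ahead of A.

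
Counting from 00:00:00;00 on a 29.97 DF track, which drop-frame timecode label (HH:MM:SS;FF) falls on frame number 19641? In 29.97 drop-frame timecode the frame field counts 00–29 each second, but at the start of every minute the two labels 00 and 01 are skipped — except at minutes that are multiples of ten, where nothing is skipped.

Each 10-minute DF block holds 10 × 60 × 30 − 9 × 2 = 17982 frames. 19641 ÷ 17982 → 1 full block, remainder 1659.
Within the partial block the first minute is 1800 frames and each further minute 1798, so 0 further minute boundaries passed. Total skipped labels = 18 × 1 + 2 × 0 = 18.
Non-drop label index = 19641 + 18 = 19659; at 30 labels/s that is 00:10:55:09, i.e. DF 00:10:55;09.

00:10:55;09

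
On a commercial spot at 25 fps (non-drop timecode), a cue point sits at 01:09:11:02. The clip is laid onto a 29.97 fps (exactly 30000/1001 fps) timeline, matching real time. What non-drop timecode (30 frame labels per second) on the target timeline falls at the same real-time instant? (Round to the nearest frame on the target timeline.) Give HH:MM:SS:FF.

Source frame index: (1×3600 + 9×60 + 11) × 25 + 2 = 103777.
Real time: 103777 / (25) = 103777/25 s.
Target frame: (103777/25) × (30000/1001) = 124532400/1001 ≈ 124407.992 → 124408.
At 30 labels/s: frame 124408 → 01:09:06:28.

01:09:06:28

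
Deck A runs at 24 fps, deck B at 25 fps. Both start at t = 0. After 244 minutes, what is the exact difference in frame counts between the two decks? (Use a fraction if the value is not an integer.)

14640 frames

244 min = 14640 s.
A emits 24 × 14640 = 351360 frames; B emits 25 × 14640 = 366000.
Difference = 14640 frames; B is ahead of A.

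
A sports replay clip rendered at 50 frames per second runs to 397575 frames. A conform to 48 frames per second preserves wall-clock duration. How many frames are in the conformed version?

Target frames = source frames × (target rate / source rate) = 397575 × (48)/(50) = 397575 × 24/25 = 381672.

381672 frames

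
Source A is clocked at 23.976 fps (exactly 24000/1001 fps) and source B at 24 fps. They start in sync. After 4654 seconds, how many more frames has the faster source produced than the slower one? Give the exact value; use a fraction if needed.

A emits 24000/1001 × 4654 = 8592000/77 frames; B emits 24 × 4654 = 111696.
Difference = 8592/77 frames (≈ 111.5844); B is ahead of A.

8592/77 frames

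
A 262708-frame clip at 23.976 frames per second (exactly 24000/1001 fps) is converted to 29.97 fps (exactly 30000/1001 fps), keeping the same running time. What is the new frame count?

328385 frames

Target frames = source frames × (target rate / source rate) = 262708 × (30000/1001)/(24000/1001) = 262708 × 5/4 = 328385.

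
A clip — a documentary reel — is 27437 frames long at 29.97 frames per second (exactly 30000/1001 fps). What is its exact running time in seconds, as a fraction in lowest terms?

Running time = 27437 ÷ (30000/1001) = 27437 × 1001/30000 = 27464437/30000 s.

27464437/30000 seconds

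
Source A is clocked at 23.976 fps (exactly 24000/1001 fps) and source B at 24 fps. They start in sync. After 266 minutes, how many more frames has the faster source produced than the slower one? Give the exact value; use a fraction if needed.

266 min = 15960 s.
A emits 24000/1001 × 15960 = 54720000/143 frames; B emits 24 × 15960 = 383040.
Difference = 54720/143 frames (≈ 382.6573); B is ahead of A.

54720/143 frames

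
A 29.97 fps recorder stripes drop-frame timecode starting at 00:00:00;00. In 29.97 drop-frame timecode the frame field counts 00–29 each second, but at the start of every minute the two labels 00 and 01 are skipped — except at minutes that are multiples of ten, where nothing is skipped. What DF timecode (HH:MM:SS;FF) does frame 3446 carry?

Each 10-minute DF block holds 10 × 60 × 30 − 9 × 2 = 17982 frames. 3446 ÷ 17982 → 0 full blocks, remainder 3446.
Within the partial block the first minute is 1800 frames and each further minute 1798, so 1 further minute boundary passed. Total skipped labels = 18 × 0 + 2 × 1 = 2.
Non-drop label index = 3446 + 2 = 3448; at 30 labels/s that is 00:01:54:28, i.e. DF 00:01:54;28.

00:01:54;28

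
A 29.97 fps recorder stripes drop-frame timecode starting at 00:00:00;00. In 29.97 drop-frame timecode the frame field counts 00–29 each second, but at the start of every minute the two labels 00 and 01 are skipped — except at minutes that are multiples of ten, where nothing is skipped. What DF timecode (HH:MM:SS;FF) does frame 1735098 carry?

16:04:54;14

Each 10-minute DF block holds 10 × 60 × 30 − 9 × 2 = 17982 frames. 1735098 ÷ 17982 → 96 full blocks, remainder 8826.
Within the partial block the first minute is 1800 frames and each further minute 1798, so 4 further minute boundaries passed. Total skipped labels = 18 × 96 + 2 × 4 = 1736.
Non-drop label index = 1735098 + 1736 = 1736834; at 30 labels/s that is 16:04:54:14, i.e. DF 16:04:54;14.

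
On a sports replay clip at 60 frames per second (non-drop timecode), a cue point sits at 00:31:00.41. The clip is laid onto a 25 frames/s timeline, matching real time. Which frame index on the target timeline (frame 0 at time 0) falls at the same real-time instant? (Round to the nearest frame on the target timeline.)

Source frame index: (0×3600 + 31×60 + 0) × 60 + 41 = 111641.
Real time: 111641 / (60) = 111641/60 s.
Target frame: (111641/60) × (25) = 558205/12 ≈ 46517.083 → 46517.

frame 46517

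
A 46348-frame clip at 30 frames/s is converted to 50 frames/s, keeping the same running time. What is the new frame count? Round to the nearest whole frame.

77247 frames

Frames at target rate = 46348 × (50) / (30) = 231740/3 ≈ 77246.667.
Nearest whole frame: 77247.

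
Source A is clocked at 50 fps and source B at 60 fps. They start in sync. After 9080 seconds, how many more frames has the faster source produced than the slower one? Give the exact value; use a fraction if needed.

90800 frames

A emits 50 × 9080 = 454000 frames; B emits 60 × 9080 = 544800.
Difference = 90800 frames; B is ahead of A.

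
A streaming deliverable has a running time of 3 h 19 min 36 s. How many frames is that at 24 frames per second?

3 h 19 min 36 s = 11976 s.
Frames = 11976 × 24 = 287424.

287424 frames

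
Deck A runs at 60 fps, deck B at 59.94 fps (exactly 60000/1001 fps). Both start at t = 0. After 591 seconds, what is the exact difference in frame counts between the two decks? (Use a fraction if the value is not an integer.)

A emits 60 × 591 = 35460 frames; B emits 60000/1001 × 591 = 35460000/1001.
Difference = 35460/1001 frames (≈ 35.4246); B is behind A.

35460/1001 frames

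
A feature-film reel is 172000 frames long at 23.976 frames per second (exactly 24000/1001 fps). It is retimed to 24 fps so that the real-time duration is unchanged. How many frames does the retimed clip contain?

172172 frames

Target frames = source frames × (target rate / source rate) = 172000 × (24)/(24000/1001) = 172000 × 1001/1000 = 172172.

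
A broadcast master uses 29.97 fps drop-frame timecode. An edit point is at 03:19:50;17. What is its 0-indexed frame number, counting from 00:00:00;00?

359357

Complete 10-minute blocks: 19, each 17982 frames → 341658.
Remaining 9 whole minutes in the current block: 1800 + 8 × 1798 = 16184 frames.
Within the current minute: 50 × 30 + 17 − 2 = 1515 (labels ;00/;01 skipped at this minute). Total = 341658 + 16184 + 1515 = 359357.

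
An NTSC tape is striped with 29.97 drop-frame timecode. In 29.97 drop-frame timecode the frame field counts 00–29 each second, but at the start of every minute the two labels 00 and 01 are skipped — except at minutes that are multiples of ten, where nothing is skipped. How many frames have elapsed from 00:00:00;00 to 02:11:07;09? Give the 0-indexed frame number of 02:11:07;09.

Complete 10-minute blocks: 13, each 17982 frames → 233766.
Remaining 1 whole minute in the current block: 1800 + 0 × 1798 = 1800 frames.
Within the current minute: 7 × 30 + 9 − 2 = 217 (labels ;00/;01 skipped at this minute). Total = 233766 + 1800 + 217 = 235783.

235783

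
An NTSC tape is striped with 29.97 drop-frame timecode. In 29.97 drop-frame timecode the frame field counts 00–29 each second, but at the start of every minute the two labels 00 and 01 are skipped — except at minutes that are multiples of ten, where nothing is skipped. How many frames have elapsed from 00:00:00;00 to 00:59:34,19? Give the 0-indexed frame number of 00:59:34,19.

Complete 10-minute blocks: 5, each 17982 frames → 89910.
Remaining 9 whole minutes in the current block: 1800 + 8 × 1798 = 16184 frames.
Within the current minute: 34 × 30 + 19 − 2 = 1037 (labels ;00/;01 skipped at this minute). Total = 89910 + 16184 + 1037 = 107131.

107131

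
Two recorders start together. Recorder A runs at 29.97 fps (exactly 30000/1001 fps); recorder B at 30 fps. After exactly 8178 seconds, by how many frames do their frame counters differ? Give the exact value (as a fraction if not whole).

245340/1001 frames

A emits 30000/1001 × 8178 = 245340000/1001 frames; B emits 30 × 8178 = 245340.
Difference = 245340/1001 frames (≈ 245.0949); B is ahead of A.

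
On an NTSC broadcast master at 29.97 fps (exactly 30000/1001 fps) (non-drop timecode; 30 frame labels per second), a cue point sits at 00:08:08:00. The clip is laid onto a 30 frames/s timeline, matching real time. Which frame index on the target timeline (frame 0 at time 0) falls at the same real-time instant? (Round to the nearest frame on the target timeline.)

frame 14655

Source frame index: (0×3600 + 8×60 + 8) × 30 + 0 = 14640.
Real time: 14640 / (30000/1001) = 61061/125 s.
Target frame: (61061/125) × (30) = 366366/25 ≈ 14654.640 → 14655.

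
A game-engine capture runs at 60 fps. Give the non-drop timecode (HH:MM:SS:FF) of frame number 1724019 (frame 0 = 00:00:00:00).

07:58:53:39

1724019 ÷ 60 = 28733 full seconds, remainder 39 frames.
28733 s = 7 h 58 min 53 s.
Timecode: 07:58:53:39.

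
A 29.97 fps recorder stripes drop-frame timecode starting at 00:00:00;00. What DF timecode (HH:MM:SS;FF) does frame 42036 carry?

Each 10-minute DF block holds 10 × 60 × 30 − 9 × 2 = 17982 frames. 42036 ÷ 17982 → 2 full blocks, remainder 6072.
Within the partial block the first minute is 1800 frames and each further minute 1798, so 3 further minute boundaries passed. Total skipped labels = 18 × 2 + 2 × 3 = 42.
Non-drop label index = 42036 + 42 = 42078; at 30 labels/s that is 00:23:22:18, i.e. DF 00:23:22;18.

00:23:22;18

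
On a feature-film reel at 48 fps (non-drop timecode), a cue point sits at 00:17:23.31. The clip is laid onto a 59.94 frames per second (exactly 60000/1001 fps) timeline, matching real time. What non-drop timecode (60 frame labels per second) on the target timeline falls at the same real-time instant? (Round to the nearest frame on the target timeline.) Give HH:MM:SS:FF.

00:17:22:36

Source frame index: (0×3600 + 17×60 + 23) × 48 + 31 = 50095.
Real time: 50095 / (48) = 50095/48 s.
Target frame: (50095/48) × (60000/1001) = 62618750/1001 ≈ 62556.194 → 62556.
At 60 labels/s: frame 62556 → 00:17:22:36.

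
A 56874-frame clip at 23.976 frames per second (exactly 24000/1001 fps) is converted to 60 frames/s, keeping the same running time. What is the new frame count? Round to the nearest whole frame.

142327 frames

Frames at target rate = 56874 × (60) / (24000/1001) = 28465437/200 ≈ 142327.185.
Nearest whole frame: 142327.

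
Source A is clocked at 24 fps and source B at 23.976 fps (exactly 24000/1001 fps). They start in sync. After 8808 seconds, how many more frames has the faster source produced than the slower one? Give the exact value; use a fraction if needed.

211392/1001 frames

A emits 24 × 8808 = 211392 frames; B emits 24000/1001 × 8808 = 211392000/1001.
Difference = 211392/1001 frames (≈ 211.1808); B is behind A.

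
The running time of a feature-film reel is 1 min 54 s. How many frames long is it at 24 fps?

1 min 54 s = 114 s.
Frames = 114 × 24 = 2736.

2736 frames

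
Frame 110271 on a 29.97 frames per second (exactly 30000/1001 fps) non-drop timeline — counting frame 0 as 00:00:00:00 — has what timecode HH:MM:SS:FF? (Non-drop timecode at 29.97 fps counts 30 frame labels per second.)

110271 ÷ 30 = 3675 full seconds, remainder 21 frames.
3675 s = 1 h 1 min 15 s.
Timecode: 01:01:15:21.

01:01:15:21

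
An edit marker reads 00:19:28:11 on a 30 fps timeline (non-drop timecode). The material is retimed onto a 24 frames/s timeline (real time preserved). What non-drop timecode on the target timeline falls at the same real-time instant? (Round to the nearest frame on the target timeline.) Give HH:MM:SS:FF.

Source frame index: (0×3600 + 19×60 + 28) × 30 + 11 = 35051.
Real time: 35051 / (30) = 35051/30 s.
Target frame: (35051/30) × (24) = 140204/5 ≈ 28040.800 → 28041.
At 24 labels/s: frame 28041 → 00:19:28:09.

00:19:28:09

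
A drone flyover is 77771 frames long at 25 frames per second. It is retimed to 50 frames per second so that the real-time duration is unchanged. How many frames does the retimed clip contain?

155542 frames

Target frames = source frames × (target rate / source rate) = 77771 × (50)/(25) = 77771 × 2 = 155542.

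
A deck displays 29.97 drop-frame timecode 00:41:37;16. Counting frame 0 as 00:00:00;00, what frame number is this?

Complete 10-minute blocks: 4, each 17982 frames → 71928.
Remaining 1 whole minute in the current block: 1800 + 0 × 1798 = 1800 frames.
Within the current minute: 37 × 30 + 16 − 2 = 1124 (labels ;00/;01 skipped at this minute). Total = 71928 + 1800 + 1124 = 74852.

74852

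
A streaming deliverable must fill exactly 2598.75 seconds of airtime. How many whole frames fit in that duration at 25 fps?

64968 frames

Frames = 2598.75 × 25 = 259875/4 ≈ 64968.7500.
Complete frames: 64968.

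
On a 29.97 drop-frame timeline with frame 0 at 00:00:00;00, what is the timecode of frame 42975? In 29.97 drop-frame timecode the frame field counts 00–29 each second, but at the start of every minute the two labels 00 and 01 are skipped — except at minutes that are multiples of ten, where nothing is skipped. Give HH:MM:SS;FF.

00:23:53;27

Ten DF minutes hold 17982 frames, so frame 42975 lies in block 2 (frames 35964–53945) with 7011 frames into that block.
The block's first minute is 1800 frames and the rest 1798 each; 7011 frames reaches minute 3, so 2 × 18 + 3 × 2 = 42 labels have been skipped so far.
Adding those back, label number 42975 + 42 = 43017 at 30 labels/s is 1433 s + 27 f = 0 h 23 min 53 s frame 27, i.e. 00:23:53;27.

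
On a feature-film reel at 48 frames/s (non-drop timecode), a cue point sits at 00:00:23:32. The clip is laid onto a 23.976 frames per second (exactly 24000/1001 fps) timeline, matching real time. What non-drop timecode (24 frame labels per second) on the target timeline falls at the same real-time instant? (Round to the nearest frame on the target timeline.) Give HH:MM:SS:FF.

Source frame index: (0×3600 + 0×60 + 23) × 48 + 32 = 1136.
Real time: 1136 / (48) = 71/3 s.
Target frame: (71/3) × (24000/1001) = 568000/1001 ≈ 567.433 → 567.
At 24 labels/s: frame 567 → 00:00:23:15.

00:00:23:15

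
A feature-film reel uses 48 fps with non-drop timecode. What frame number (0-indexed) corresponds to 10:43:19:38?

frame 1852790

Total seconds to the label: (10 × 3600 + 43 × 60 + 19) = 38599.
Frame index = 38599 × 48 + 38 = 1852790.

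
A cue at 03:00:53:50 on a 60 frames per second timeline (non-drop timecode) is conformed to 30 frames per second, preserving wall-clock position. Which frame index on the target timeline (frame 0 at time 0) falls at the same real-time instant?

frame 325615

Source frame index: (3×3600 + 0×60 + 53) × 60 + 50 = 651230.
Real time: 651230 / (60) = 65123/6 s.
Target frame: (65123/6) × (30) = 325615.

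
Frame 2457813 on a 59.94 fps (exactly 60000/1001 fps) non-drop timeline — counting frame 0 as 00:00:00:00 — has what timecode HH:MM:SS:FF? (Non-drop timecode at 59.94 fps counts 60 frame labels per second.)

2457813 ÷ 60 = 40963 full seconds, remainder 33 frames.
40963 s = 11 h 22 min 43 s.
Timecode: 11:22:43:33.

11:22:43:33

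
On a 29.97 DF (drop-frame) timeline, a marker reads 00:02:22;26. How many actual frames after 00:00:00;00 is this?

Complete 10-minute blocks: 0, each 17982 frames → 0.
Remaining 2 whole minutes in the current block: 1800 + 1 × 1798 = 3598 frames.
Within the current minute: 22 × 30 + 26 − 2 = 684 (labels ;00/;01 skipped at this minute). Total = 0 + 3598 + 684 = 4282.

4282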